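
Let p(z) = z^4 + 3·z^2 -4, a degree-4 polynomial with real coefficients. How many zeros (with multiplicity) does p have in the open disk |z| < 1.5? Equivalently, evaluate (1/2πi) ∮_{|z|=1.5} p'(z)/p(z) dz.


The zeros of p are: (0 + 2i), (0 - 2i), 1, -1.
Their magnitudes are: 2, 2, 1, 1.
Zeros with |z| < R = 1.5: 1, -1.
Count = 2.
By the argument principle, (1/2πi) ∮_{|z|=R} p'(z)/p(z) dz equals exactly this count.

Number of zeros inside |z| < 1.5: 2.


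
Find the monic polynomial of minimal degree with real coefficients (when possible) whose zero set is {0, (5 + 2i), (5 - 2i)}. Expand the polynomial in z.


The polynomial is p(z) = ∏_{α ∈ S} (z − α), where S = {0, (5 + 2i), (5 - 2i)}.
Expanding the product yields: p(z) = z^3 -10·z^2 + 29·z.
Note conjugate pairs combine to real quadratics: (z − (5+2i))(z − (5−2i)) = z² − 10z + 29.
The resulting polynomial has degree 3 and real coefficients as required.

p(z) = z^3 -10·z^2 + 29·z.


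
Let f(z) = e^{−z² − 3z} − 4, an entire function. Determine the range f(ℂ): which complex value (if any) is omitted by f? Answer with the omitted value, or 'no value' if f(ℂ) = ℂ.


Little Picard bounds the complement of f(ℂ) to at most one point.
The exponent g(z) = −z² − 3z is a nonconstant polynomial, hence surjective onto ℂ. So e^{g(z)} takes every value in {e^w : w ∈ ℂ} = ℂ ∖ {0}. Adding -4 shifts the range to ℂ ∖ {-4}. f omits exactly -4.

Omitted value: -4.


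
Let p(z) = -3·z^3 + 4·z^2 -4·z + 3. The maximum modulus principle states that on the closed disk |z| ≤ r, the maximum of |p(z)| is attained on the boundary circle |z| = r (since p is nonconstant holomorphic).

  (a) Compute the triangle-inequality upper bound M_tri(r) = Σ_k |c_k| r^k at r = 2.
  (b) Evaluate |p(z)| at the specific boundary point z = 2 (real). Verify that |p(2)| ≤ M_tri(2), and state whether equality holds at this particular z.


Coefficients: c_0 = 3, c_1 = -4, c_2 = 4, c_3 = -3. Radius r = 2.
Part (a). Triangle bound: M_tri(r) = Σ_k |c_k| r^k
  = |3|·2^0 + |-4|·2^1 + |4|·2^2 + |-3|·2^3
  = 3 + 8 + 16 + 24 = 51.
This bounds M(r) := max_{|z|=r} |p(z)| from above; equality holds iff all terms c_k z^k can be made to align in phase at a single z on |z|=r.
Part (b). At z = 2 (real, on the circle |z| = r):
  p(2) = (3)·2^0 + (-4)·2^1 + (4)·2^2 + (-3)·2^3 = -13.
  |p(2)| = 13.
Check: |p(2)| = 13 ≤ 51 = M_tri(2). ✓ Equality does not hold at z = 2 (the coefficients have mixed signs, so the terms do not all align in phase there).

M_tri(2) = 51; |p(2)| = 13; equality at z=2: no.


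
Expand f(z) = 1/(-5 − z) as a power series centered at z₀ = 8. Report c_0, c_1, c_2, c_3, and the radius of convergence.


Let w = z − z₀, so z = z₀ + w.
Then -5 − z = -5 − (z₀ + w) = (-5 − z₀) − w = -13 − w.
f(z) = 1/(-13 − w) = (1/(-13)) · 1/(1 − w/(-13)) = Σ_{n≥0} w^n / (-13)^(n+1).
So c_n = 1/(-13)^(n+1):
  c_0 = 1/(-13)^1 = -1/13.
  c_1 = 1/(-13)^2 = 1/169.
  c_2 = 1/(-13)^3 = -1/2197.
  c_3 = 1/(-13)^4 = 1/28561.
The series is valid for |w/d| < 1, i.e. |z − z₀| < |d|.
Radius of convergence: R = |-5 − z₀| = |-13| = 13 (distance from z₀ to the singularity z = -5).

c_0 = -1/13, c_1 = 1/169, c_2 = -1/2197, c_3 = 1/28561; R = 13.


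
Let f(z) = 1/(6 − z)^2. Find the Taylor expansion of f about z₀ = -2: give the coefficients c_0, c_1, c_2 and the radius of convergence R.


Let w = z − z₀, so z = z₀ + w.
Then 6 − z = 6 − (z₀ + w) = (6 − z₀) − w = 8 − w.
f(z) = 1/(8 − w)^2 = (1/(8)^2) · (1 − w/(8))^{−2}.
By the binomial series (1−u)^{−2} = Σ_{n≥0} C(n+1, 1) u^n for |u|<1, with u = w/(8):
  c_n = C(n+1, 1) / (8)^(n+2).
  c_0 = 1/(8)^2 = 1/64.
  c_1 = 2/(8)^3 = 1/256.
  c_2 = 3/(8)^4 = 3/4096.
The series is valid for |w/d| < 1, i.e. |z − z₀| < |d|.
Radius of convergence: R = |6 − z₀| = |8| = 8 (distance from z₀ to the singularity z = 6).

c_0 = 1/64, c_1 = 1/256, c_2 = 3/4096; R = 8.


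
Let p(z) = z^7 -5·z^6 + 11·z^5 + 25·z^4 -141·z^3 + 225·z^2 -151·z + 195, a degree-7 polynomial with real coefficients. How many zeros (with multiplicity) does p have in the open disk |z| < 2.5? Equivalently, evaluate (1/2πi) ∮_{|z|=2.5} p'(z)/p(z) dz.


The zeros of p are: -3, (2 + 1i), (2 - 1i), (2 + 3i), (2 - 3i), (0 + 1i), (0 - 1i).
Their magnitudes are: 3, 2.236, 2.236, 3.606, 3.606, 1, 1.
Zeros with |z| < R = 2.5: (2 + 1i), (2 - 1i), (0 + 1i), (0 - 1i).
Count = 4.
By the argument principle, (1/2πi) ∮_{|z|=R} p'(z)/p(z) dz equals exactly this count.

Number of zeros inside |z| < 2.5: 4.


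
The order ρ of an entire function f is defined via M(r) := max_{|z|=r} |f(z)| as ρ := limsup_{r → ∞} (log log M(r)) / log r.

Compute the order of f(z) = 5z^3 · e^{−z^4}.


M(r) = max_{|z|=r} |5|·|z|^3·|e^{−z^4}| = 5·r^3 · e^{1r^4} (the factors attain their maxima compatibly on |z|=r). Then log M(r) = log 5 + 3·log r + 1r^4, dominated by the last term, so log log M(r) ~ 4·log r. The polynomial factor 5z^3 contributes only a log r term and does not affect the order. ρ = 4.
Therefore ρ = 4.

Order ρ = 4.


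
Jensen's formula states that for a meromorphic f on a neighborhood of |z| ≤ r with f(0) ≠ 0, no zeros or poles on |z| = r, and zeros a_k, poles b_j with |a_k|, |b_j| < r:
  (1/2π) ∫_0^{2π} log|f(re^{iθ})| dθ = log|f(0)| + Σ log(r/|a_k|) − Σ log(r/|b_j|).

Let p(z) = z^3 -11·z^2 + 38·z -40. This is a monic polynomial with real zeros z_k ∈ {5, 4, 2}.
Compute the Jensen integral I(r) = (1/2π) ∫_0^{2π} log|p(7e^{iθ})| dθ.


Zeros: 2, 4, 5; r = 7.
Inside |z| < r: 2, 4, 5. Outside (|z| ≥ r): ∅.
p(0) = -40, so log|p(0)| = log(40) = 3.6889.
Apply Jensen: I(r) = log|p(0)| + Σ_k log(r/|z_k|), summed over zeros inside |z| < r.
  log(r/|z_k|) for z_k = 5: log(7/5) = 0.3365
  log(r/|z_k|) for z_k = 4: log(7/4) = 0.5596
  log(r/|z_k|) for z_k = 2: log(7/2) = 1.2528
Sum over inside zeros: 2.1489.
I(r) = log|p(0)| + (inside sum) = 3.6889 + 2.1489 = 5.8377.
Closed form (all zeros inside, monic): I(r) = n·log(r) = 3·log(7) = 5.8377. ✓

I(r) ≈ 5.8377.


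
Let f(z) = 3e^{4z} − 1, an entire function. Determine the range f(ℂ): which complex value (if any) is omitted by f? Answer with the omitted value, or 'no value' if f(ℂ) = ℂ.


Little Picard bounds the complement of f(ℂ) to at most one point.
e^{4z} is never zero on ℂ, so 3·e^{4z} takes every value in ℂ ∖ {0}. Adding -1 shifts the range to ℂ ∖ {-1}. Thus f omits exactly the value -1.

Omitted value: -1.


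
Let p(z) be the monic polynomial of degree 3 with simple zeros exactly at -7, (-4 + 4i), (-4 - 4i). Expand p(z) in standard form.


The polynomial is p(z) = ∏_{α ∈ S} (z − α), where S = {-7, (-4 + 4i), (-4 - 4i)}.
Expanding the product yields: p(z) = z^3 + 15·z^2 + 88·z + 224.
Note conjugate pairs combine to real quadratics: (z − (-4+4i))(z − (-4−4i)) = z² + 8z + 32.
The resulting polynomial has degree 3 and real coefficients as required.

p(z) = z^3 + 15·z^2 + 88·z + 224.


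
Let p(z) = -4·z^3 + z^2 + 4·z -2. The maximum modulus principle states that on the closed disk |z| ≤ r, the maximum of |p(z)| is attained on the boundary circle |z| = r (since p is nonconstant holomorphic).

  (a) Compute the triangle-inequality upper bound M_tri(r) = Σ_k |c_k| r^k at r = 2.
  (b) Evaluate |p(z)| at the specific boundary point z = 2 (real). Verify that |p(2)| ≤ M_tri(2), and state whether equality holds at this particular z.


Coefficients: c_0 = -2, c_1 = 4, c_2 = 1, c_3 = -4. Radius r = 2.
Part (a). Triangle bound: M_tri(r) = Σ_k |c_k| r^k
  = |-2|·2^0 + |4|·2^1 + |1|·2^2 + |-4|·2^3
  = 2 + 8 + 4 + 32 = 46.
This bounds M(r) := max_{|z|=r} |p(z)| from above; equality holds iff all terms c_k z^k can be made to align in phase at a single z on |z|=r.
Part (b). At z = 2 (real, on the circle |z| = r):
  p(2) = (-2)·2^0 + (4)·2^1 + (1)·2^2 + (-4)·2^3 = -22.
  |p(2)| = 22.
Check: |p(2)| = 22 ≤ 46 = M_tri(2). ✓ Equality does not hold at z = 2 (the coefficients have mixed signs, so the terms do not all align in phase there).

M_tri(2) = 46; |p(2)| = 22; equality at z=2: no.


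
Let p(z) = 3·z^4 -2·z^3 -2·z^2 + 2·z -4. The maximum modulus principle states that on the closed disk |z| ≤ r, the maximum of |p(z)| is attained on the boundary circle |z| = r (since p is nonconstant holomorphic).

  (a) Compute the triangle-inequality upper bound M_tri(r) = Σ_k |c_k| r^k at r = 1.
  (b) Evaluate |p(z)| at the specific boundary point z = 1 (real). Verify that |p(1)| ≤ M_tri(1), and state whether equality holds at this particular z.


Coefficients: c_0 = -4, c_1 = 2, c_2 = -2, c_3 = -2, c_4 = 3. Radius r = 1.
Part (a). Triangle bound: M_tri(r) = Σ_k |c_k| r^k
  = |-4|·1^0 + |2|·1^1 + |-2|·1^2 + |-2|·1^3 + |3|·1^4
  = 4 + 2 + 2 + 2 + 3 = 13.
This bounds M(r) := max_{|z|=r} |p(z)| from above; equality holds iff all terms c_k z^k can be made to align in phase at a single z on |z|=r.
Part (b). At z = 1 (real, on the circle |z| = r):
  p(1) = (-4)·1^0 + (2)·1^1 + (-2)·1^2 + (-2)·1^3 + (3)·1^4 = -3.
  |p(1)| = 3.
Check: |p(1)| = 3 ≤ 13 = M_tri(1). ✓ Equality does not hold at z = 1 (the coefficients have mixed signs, so the terms do not all align in phase there).

M_tri(1) = 13; |p(1)| = 3; equality at z=1: no.


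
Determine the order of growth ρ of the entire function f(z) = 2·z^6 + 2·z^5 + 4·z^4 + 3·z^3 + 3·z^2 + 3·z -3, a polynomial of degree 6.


|f(z)| ≤ Σ|c_k|·r^k = O(r^6) as r → ∞. Polynomial growth is O(e^{r^ε}) for every ε > 0 (since r^6/e^{r^ε} → 0), so ρ ≤ ε for all ε > 0, i.e. ρ = 0. Every nonconstant polynomial has order 0.
Therefore ρ = 0.

Order ρ = 0.


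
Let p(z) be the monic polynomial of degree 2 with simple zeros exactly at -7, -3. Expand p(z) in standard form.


The polynomial is p(z) = ∏_{α ∈ S} (z − α), where S = {-7, -3}.
Expanding the product yields: p(z) = z^2 + 10·z + 21.
The resulting polynomial has degree 2 and real coefficients as required.

p(z) = z^2 + 10·z + 21.


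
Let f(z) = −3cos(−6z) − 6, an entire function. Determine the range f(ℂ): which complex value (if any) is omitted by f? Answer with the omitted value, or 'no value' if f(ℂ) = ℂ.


Little Picard bounds the complement of f(ℂ) to at most one point.
cos is entire and surjective onto ℂ: for every w ∈ ℂ, cos(ζ) = w has a solution ζ ∈ ℂ (e.g., via the complex inverse arccos). With ζ = −6z this gives z = ζ/(-6). Then -3·cos(−6z) takes every value in -3·ℂ = ℂ, and adding -6 is a bijection of ℂ. So f is surjective and omits no value. (Note: only on the real line is cos bounded by [−1, 1].)

Omitted value: no value.


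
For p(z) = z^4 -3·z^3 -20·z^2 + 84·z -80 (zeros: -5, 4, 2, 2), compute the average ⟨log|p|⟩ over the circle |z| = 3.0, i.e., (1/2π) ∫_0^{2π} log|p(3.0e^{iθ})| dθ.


Zeros: -5, 2, 2, 4; r = 3.0.
Inside |z| < r: 2, 2. Outside (|z| ≥ r): -5, 4.
p(0) = -80, so log|p(0)| = log(80) = 4.3820.
Apply Jensen: I(r) = log|p(0)| + Σ_k log(r/|z_k|), summed over zeros inside |z| < r.
  log(r/|z_k|) for z_k = 2: log(3.0/2) = 0.4055
  log(r/|z_k|) for z_k = 2: log(3.0/2) = 0.4055
  Outside zeros (-5, 4) contribute nothing to the Jensen sum.
Sum over inside zeros: 0.8109.
I(r) = log|p(0)| + (inside sum) = 4.3820 + 0.8109 = 5.1930.
Note: since some zeros are outside |z| ≤ r, the simplified n·log(r) form does NOT apply — only the inside zeros contribute.

I(r) ≈ 5.1930.


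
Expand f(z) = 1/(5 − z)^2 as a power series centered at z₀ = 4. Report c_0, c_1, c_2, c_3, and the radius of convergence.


Let w = z − z₀, so z = z₀ + w.
Then 5 − z = 5 − (z₀ + w) = (5 − z₀) − w = 1 − w.
f(z) = 1/(1 − w)^2 = (1/(1)^2) · (1 − w/(1))^{−2}.
By the binomial series (1−u)^{−2} = Σ_{n≥0} C(n+1, 1) u^n for |u|<1, with u = w/(1):
  c_n = C(n+1, 1) / (1)^(n+2).
  c_0 = 1/(1)^2 = 1.
  c_1 = 2/(1)^3 = 2.
  c_2 = 3/(1)^4 = 3.
  c_3 = 4/(1)^5 = 4.
The series is valid for |w/d| < 1, i.e. |z − z₀| < |d|.
Radius of convergence: R = |5 − z₀| = |1| = 1 (distance from z₀ to the singularity z = 5).

c_0 = 1, c_1 = 2, c_2 = 3, c_3 = 4; R = 1.


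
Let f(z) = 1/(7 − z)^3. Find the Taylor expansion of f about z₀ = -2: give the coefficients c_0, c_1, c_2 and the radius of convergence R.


Let w = z − z₀, so z = z₀ + w.
Then 7 − z = 7 − (z₀ + w) = (7 − z₀) − w = 9 − w.
f(z) = 1/(9 − w)^3 = (1/(9)^3) · (1 − w/(9))^{−3}.
By the binomial series (1−u)^{−3} = Σ_{n≥0} C(n+2, 2) u^n for |u|<1, with u = w/(9):
  c_n = C(n+2, 2) / (9)^(n+3).
  c_0 = 1/(9)^3 = 1/729.
  c_1 = 3/(9)^4 = 1/2187.
  c_2 = 6/(9)^5 = 2/19683.
The series is valid for |w/d| < 1, i.e. |z − z₀| < |d|.
Radius of convergence: R = |7 − z₀| = |9| = 9 (distance from z₀ to the singularity z = 7).

c_0 = 1/729, c_1 = 1/2187, c_2 = 2/19683; R = 9.


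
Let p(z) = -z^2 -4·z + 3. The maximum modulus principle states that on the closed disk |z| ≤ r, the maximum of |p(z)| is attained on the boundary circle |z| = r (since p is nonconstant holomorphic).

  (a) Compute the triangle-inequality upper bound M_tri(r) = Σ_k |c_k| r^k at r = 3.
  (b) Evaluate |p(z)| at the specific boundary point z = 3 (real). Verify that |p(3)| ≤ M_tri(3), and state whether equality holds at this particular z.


Coefficients: c_0 = 3, c_1 = -4, c_2 = -1. Radius r = 3.
Part (a). Triangle bound: M_tri(r) = Σ_k |c_k| r^k
  = |3|·3^0 + |-4|·3^1 + |-1|·3^2
  = 3 + 12 + 9 = 24.
This bounds M(r) := max_{|z|=r} |p(z)| from above; equality holds iff all terms c_k z^k can be made to align in phase at a single z on |z|=r.
Part (b). At z = 3 (real, on the circle |z| = r):
  p(3) = (3)·3^0 + (-4)·3^1 + (-1)·3^2 = -18.
  |p(3)| = 18.
Check: |p(3)| = 18 ≤ 24 = M_tri(3). ✓ Equality does not hold at z = 3 (the coefficients have mixed signs, so the terms do not all align in phase there).

M_tri(3) = 24; |p(3)| = 18; equality at z=3: no.


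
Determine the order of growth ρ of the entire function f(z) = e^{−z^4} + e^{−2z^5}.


Each summand is entire of order 4 and 5 respectively (as in the single-exponential case). The order of a sum is at most the max of the orders, so ρ ≤ 5. For the lower bound: on |z|=r choose arg z so that -2z^5 is real positive; then |e^{-2z^5}| = e^{2r^5} while |e^{-1z^4}| ≤ e^{1r^4} = o(e^{2r^5}). So |f| ≥ e^{2r^5}(1 − o(1)) and ρ ≥ 5. Hence ρ = max(4, 5) = 5.
Therefore ρ = 5.

Order ρ = 5.


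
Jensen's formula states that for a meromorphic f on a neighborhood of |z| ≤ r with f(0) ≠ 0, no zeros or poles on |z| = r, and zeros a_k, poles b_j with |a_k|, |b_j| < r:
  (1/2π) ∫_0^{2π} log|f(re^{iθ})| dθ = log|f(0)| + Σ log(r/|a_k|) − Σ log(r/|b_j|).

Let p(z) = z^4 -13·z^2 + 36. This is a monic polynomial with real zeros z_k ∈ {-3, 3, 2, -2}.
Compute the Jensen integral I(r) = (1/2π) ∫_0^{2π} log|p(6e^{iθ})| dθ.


Zeros: -3, -2, 2, 3; r = 6.
Inside |z| < r: -3, -2, 2, 3. Outside (|z| ≥ r): ∅.
p(0) = 36, so log|p(0)| = log(36) = 3.5835.
Apply Jensen: I(r) = log|p(0)| + Σ_k log(r/|z_k|), summed over zeros inside |z| < r.
  log(r/|z_k|) for z_k = -3: log(6/3) = 0.6931
  log(r/|z_k|) for z_k = 3: log(6/3) = 0.6931
  log(r/|z_k|) for z_k = 2: log(6/2) = 1.0986
  log(r/|z_k|) for z_k = -2: log(6/2) = 1.0986
Sum over inside zeros: 3.5835.
I(r) = log|p(0)| + (inside sum) = 3.5835 + 3.5835 = 7.1670.
Closed form (all zeros inside, monic): I(r) = n·log(r) = 4·log(6) = 7.1670. ✓

I(r) ≈ 7.1670.


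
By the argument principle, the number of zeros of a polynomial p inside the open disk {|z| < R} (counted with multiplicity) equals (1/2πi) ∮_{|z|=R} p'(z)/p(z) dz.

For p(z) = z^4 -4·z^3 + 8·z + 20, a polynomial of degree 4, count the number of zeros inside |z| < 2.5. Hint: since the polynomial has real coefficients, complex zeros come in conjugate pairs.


The zeros of p are: (-1 + 1i), (-1 - 1i), (3 + 1i), (3 - 1i).
Their magnitudes are: 1.414, 1.414, 3.162, 3.162.
Zeros with |z| < R = 2.5: (-1 + 1i), (-1 - 1i).
Count = 2.
By the argument principle, (1/2πi) ∮_{|z|=R} p'(z)/p(z) dz equals exactly this count.

Number of zeros inside |z| < 2.5: 2.


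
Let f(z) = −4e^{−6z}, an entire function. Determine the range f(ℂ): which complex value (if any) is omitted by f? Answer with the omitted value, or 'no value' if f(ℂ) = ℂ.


Little Picard bounds the complement of f(ℂ) to at most one point.
e^{−6z} is never zero on ℂ, so -4·e^{−6z} takes every value in ℂ ∖ {0}. Adding 0 shifts the range to ℂ ∖ {0}. Thus f omits exactly the value 0.

Omitted value: 0.


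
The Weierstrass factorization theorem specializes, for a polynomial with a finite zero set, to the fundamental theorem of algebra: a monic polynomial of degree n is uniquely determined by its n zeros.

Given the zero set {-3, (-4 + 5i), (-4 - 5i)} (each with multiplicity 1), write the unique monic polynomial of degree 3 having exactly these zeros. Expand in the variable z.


The polynomial is p(z) = ∏_{α ∈ S} (z − α), where S = {-3, (-4 + 5i), (-4 - 5i)}.
Expanding the product yields: p(z) = z^3 + 11·z^2 + 65·z + 123.
Note conjugate pairs combine to real quadratics: (z − (-4+5i))(z − (-4−5i)) = z² + 8z + 41.
The resulting polynomial has degree 3 and real coefficients as required.

p(z) = z^3 + 11·z^2 + 65·z + 123.


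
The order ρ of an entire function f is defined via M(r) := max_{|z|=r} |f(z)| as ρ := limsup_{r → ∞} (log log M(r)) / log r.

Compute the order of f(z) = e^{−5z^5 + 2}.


|e^{−5z^5 + 2}| = e^{Re(-5·z^5) + 2} ≤ e^{5|z|^5 + 2} = e^{5r^5 + 2} on |z| = r, so ρ ≤ 5. Choosing z on |z|=r so that -5·z^5 is real positive (always possible by picking arg z appropriately) gives |f(z)| = e^{5r^5 + 2}, matching the bound. The additive constant 2 does not affect log log M(r) ~ 5·log r. Hence ρ = 5.
Therefore ρ = 5.

Order ρ = 5.


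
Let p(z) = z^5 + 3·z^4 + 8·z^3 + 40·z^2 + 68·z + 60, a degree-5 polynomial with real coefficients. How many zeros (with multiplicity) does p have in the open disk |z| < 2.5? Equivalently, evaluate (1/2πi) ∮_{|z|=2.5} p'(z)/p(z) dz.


The zeros of p are: -3, (-1 + 1i), (-1 - 1i), (1 + 3i), (1 - 3i).
Their magnitudes are: 3, 1.414, 1.414, 3.162, 3.162.
Zeros with |z| < R = 2.5: (-1 + 1i), (-1 - 1i).
Count = 2.
By the argument principle, (1/2πi) ∮_{|z|=R} p'(z)/p(z) dz equals exactly this count.

Number of zeros inside |z| < 2.5: 2.


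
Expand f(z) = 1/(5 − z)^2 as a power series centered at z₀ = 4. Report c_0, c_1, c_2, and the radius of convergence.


Let w = z − z₀, so z = z₀ + w.
Then 5 − z = 5 − (z₀ + w) = (5 − z₀) − w = 1 − w.
f(z) = 1/(1 − w)^2 = (1/(1)^2) · (1 − w/(1))^{−2}.
By the binomial series (1−u)^{−2} = Σ_{n≥0} C(n+1, 1) u^n for |u|<1, with u = w/(1):
  c_n = C(n+1, 1) / (1)^(n+2).
  c_0 = 1/(1)^2 = 1.
  c_1 = 2/(1)^3 = 2.
  c_2 = 3/(1)^4 = 3.
The series is valid for |w/d| < 1, i.e. |z − z₀| < |d|.
Radius of convergence: R = |5 − z₀| = |1| = 1 (distance from z₀ to the singularity z = 5).

c_0 = 1, c_1 = 2, c_2 = 3; R = 1.


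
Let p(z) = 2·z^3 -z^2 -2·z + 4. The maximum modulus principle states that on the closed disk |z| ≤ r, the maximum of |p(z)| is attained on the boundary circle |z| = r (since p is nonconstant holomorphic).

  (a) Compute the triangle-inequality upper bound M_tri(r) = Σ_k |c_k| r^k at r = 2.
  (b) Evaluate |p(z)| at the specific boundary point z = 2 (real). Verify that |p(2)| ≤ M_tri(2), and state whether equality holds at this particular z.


Coefficients: c_0 = 4, c_1 = -2, c_2 = -1, c_3 = 2. Radius r = 2.
Part (a). Triangle bound: M_tri(r) = Σ_k |c_k| r^k
  = |4|·2^0 + |-2|·2^1 + |-1|·2^2 + |2|·2^3
  = 4 + 4 + 4 + 16 = 28.
This bounds M(r) := max_{|z|=r} |p(z)| from above; equality holds iff all terms c_k z^k can be made to align in phase at a single z on |z|=r.
Part (b). At z = 2 (real, on the circle |z| = r):
  p(2) = (4)·2^0 + (-2)·2^1 + (-1)·2^2 + (2)·2^3 = 12.
  |p(2)| = 12.
Check: |p(2)| = 12 ≤ 28 = M_tri(2). ✓ Equality does not hold at z = 2 (the coefficients have mixed signs, so the terms do not all align in phase there).

M_tri(2) = 28; |p(2)| = 12; equality at z=2: no.


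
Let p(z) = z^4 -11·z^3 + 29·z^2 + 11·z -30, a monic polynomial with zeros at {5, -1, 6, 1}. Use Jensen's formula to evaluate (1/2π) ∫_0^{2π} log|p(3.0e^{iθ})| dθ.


Zeros: -1, 1, 5, 6; r = 3.0.
Inside |z| < r: -1, 1. Outside (|z| ≥ r): 5, 6.
p(0) = -30, so log|p(0)| = log(30) = 3.4012.
Apply Jensen: I(r) = log|p(0)| + Σ_k log(r/|z_k|), summed over zeros inside |z| < r.
  log(r/|z_k|) for z_k = -1: log(3.0/1) = 1.0986
  log(r/|z_k|) for z_k = 1: log(3.0/1) = 1.0986
  Outside zeros (5, 6) contribute nothing to the Jensen sum.
Sum over inside zeros: 2.1972.
I(r) = log|p(0)| + (inside sum) = 3.4012 + 2.1972 = 5.5984.
Note: since some zeros are outside |z| ≤ r, the simplified n·log(r) form does NOT apply — only the inside zeros contribute.

I(r) ≈ 5.5984.


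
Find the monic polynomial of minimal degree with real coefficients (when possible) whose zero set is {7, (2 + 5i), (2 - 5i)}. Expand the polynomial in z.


The polynomial is p(z) = ∏_{α ∈ S} (z − α), where S = {7, (2 + 5i), (2 - 5i)}.
Expanding the product yields: p(z) = z^3 -11·z^2 + 57·z -203.
Note conjugate pairs combine to real quadratics: (z − (2+5i))(z − (2−5i)) = z² − 4z + 29.
The resulting polynomial has degree 3 and real coefficients as required.

p(z) = z^3 -11·z^2 + 57·z -203.


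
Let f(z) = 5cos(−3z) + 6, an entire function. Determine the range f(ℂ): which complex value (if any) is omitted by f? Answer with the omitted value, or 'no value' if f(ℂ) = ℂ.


Little Picard bounds the complement of f(ℂ) to at most one point.
cos is entire and surjective onto ℂ: for every w ∈ ℂ, cos(ζ) = w has a solution ζ ∈ ℂ (e.g., via the complex inverse arccos). With ζ = −3z this gives z = ζ/(-3). Then 5·cos(−3z) takes every value in 5·ℂ = ℂ, and adding 6 is a bijection of ℂ. So f is surjective and omits no value. (Note: only on the real line is cos bounded by [−1, 1].)

Omitted value: no value.


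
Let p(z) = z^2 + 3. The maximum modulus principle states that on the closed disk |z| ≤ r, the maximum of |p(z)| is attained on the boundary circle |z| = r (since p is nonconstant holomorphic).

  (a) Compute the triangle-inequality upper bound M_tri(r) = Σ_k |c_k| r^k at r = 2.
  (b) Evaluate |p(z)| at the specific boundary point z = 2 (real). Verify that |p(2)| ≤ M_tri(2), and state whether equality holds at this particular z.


Coefficients: c_0 = 3, c_1 = 0, c_2 = 1. Radius r = 2.
Part (a). Triangle bound: M_tri(r) = Σ_k |c_k| r^k
  = |3|·2^0 + |0|·2^1 + |1|·2^2
  = 3 + 0 + 4 = 7.
This bounds M(r) := max_{|z|=r} |p(z)| from above; equality holds iff all terms c_k z^k can be made to align in phase at a single z on |z|=r.
Part (b). At z = 2 (real, on the circle |z| = r):
  p(2) = (3)·2^0 + (0)·2^1 + (1)·2^2 = 7.
  |p(2)| = 7.
Since all nonzero coefficients share the same sign, |p(2)| = 7 = M_tri(2); the triangle bound is attained at z = 2, so in fact M(r) = 7.

M_tri(2) = 7; |p(2)| = 7; equality at z=2: yes.


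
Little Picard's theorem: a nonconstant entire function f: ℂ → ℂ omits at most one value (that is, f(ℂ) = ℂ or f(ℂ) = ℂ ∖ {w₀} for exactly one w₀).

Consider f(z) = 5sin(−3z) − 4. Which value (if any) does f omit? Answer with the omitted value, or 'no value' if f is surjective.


Little Picard bounds the complement of f(ℂ) to at most one point.
sin is entire and surjective onto ℂ: for every w ∈ ℂ, sin(ζ) = w has a solution ζ ∈ ℂ (e.g., via the complex inverse arcsin). With ζ = −3z this gives z = ζ/(-3). Then 5·sin(−3z) takes every value in 5·ℂ = ℂ, and adding -4 is a bijection of ℂ. So f is surjective and omits no value. (Note: only on the real line is sin bounded by [−1, 1].)

Omitted value: no value.


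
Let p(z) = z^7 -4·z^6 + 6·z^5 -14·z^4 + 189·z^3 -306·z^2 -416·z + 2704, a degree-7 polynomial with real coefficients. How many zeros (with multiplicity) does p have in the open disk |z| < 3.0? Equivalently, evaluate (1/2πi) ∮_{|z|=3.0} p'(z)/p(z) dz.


The zeros of p are: -2, (-2 + 3i), (-2 - 3i), (3 + 2i), (3 - 2i), (2 + 2i), (2 - 2i).
Their magnitudes are: 2, 3.606, 3.606, 3.606, 3.606, 2.828, 2.828.
Zeros with |z| < R = 3.0: -2, (2 + 2i), (2 - 2i).
Count = 3.
By the argument principle, (1/2πi) ∮_{|z|=R} p'(z)/p(z) dz equals exactly this count.

Number of zeros inside |z| < 3.0: 3.


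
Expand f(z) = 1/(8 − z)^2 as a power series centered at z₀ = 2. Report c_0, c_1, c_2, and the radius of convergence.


Let w = z − z₀, so z = z₀ + w.
Then 8 − z = 8 − (z₀ + w) = (8 − z₀) − w = 6 − w.
f(z) = 1/(6 − w)^2 = (1/(6)^2) · (1 − w/(6))^{−2}.
By the binomial series (1−u)^{−2} = Σ_{n≥0} C(n+1, 1) u^n for |u|<1, with u = w/(6):
  c_n = C(n+1, 1) / (6)^(n+2).
  c_0 = 1/(6)^2 = 1/36.
  c_1 = 2/(6)^3 = 1/108.
  c_2 = 3/(6)^4 = 1/432.
The series is valid for |w/d| < 1, i.e. |z − z₀| < |d|.
Radius of convergence: R = |8 − z₀| = |6| = 6 (distance from z₀ to the singularity z = 8).

c_0 = 1/36, c_1 = 1/108, c_2 = 1/432; R = 6.


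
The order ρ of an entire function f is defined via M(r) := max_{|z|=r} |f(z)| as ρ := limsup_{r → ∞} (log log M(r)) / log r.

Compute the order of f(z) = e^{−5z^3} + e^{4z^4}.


Each summand is entire of order 3 and 4 respectively (as in the single-exponential case). The order of a sum is at most the max of the orders, so ρ ≤ 4. For the lower bound: on |z|=r choose arg z so that 4z^4 is real positive; then |e^{4z^4}| = e^{4r^4} while |e^{-5z^3}| ≤ e^{5r^3} = o(e^{4r^4}). So |f| ≥ e^{4r^4}(1 − o(1)) and ρ ≥ 4. Hence ρ = max(3, 4) = 4.
Therefore ρ = 4.

Order ρ = 4.


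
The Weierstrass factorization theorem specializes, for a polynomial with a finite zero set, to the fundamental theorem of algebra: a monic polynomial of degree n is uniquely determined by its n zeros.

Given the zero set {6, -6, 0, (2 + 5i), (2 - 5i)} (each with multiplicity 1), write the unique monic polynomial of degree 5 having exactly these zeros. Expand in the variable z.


The polynomial is p(z) = ∏_{α ∈ S} (z − α), where S = {6, -6, 0, (2 + 5i), (2 - 5i)}.
Expanding the product yields: p(z) = z^5 -4·z^4 -7·z^3 + 144·z^2 -1044·z.
Note conjugate pairs combine to real quadratics: (z − (2+5i))(z − (2−5i)) = z² − 4z + 29.
The resulting polynomial has degree 5 and real coefficients as required.

p(z) = z^5 -4·z^4 -7·z^3 + 144·z^2 -1044·z.


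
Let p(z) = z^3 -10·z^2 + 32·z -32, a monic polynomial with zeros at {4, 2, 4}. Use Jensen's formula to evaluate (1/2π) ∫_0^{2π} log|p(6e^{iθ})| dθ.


Zeros: 2, 4, 4; r = 6.
Inside |z| < r: 2, 4, 4. Outside (|z| ≥ r): ∅.
p(0) = -32, so log|p(0)| = log(32) = 3.4657.
Apply Jensen: I(r) = log|p(0)| + Σ_k log(r/|z_k|), summed over zeros inside |z| < r.
  log(r/|z_k|) for z_k = 4: log(6/4) = 0.4055
  log(r/|z_k|) for z_k = 2: log(6/2) = 1.0986
  log(r/|z_k|) for z_k = 4: log(6/4) = 0.4055
Sum over inside zeros: 1.9095.
I(r) = log|p(0)| + (inside sum) = 3.4657 + 1.9095 = 5.3753.
Closed form (all zeros inside, monic): I(r) = n·log(r) = 3·log(6) = 5.3753. ✓

I(r) ≈ 5.3753.


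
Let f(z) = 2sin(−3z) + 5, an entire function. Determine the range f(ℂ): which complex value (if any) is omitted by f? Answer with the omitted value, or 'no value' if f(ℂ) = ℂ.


Little Picard bounds the complement of f(ℂ) to at most one point.
sin is entire and surjective onto ℂ: for every w ∈ ℂ, sin(ζ) = w has a solution ζ ∈ ℂ (e.g., via the complex inverse arcsin). With ζ = −3z this gives z = ζ/(-3). Then 2·sin(−3z) takes every value in 2·ℂ = ℂ, and adding 5 is a bijection of ℂ. So f is surjective and omits no value. (Note: only on the real line is sin bounded by [−1, 1].)

Omitted value: no value.


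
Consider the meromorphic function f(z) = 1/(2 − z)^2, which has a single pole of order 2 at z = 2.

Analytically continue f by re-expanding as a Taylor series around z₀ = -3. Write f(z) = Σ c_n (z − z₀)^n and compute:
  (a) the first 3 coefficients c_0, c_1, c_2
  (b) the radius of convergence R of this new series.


Let w = z − z₀, so z = z₀ + w.
Then 2 − z = 2 − (z₀ + w) = (2 − z₀) − w = 5 − w.
f(z) = 1/(5 − w)^2 = (1/(5)^2) · (1 − w/(5))^{−2}.
By the binomial series (1−u)^{−2} = Σ_{n≥0} C(n+1, 1) u^n for |u|<1, with u = w/(5):
  c_n = C(n+1, 1) / (5)^(n+2).
  c_0 = 1/(5)^2 = 1/25.
  c_1 = 2/(5)^3 = 2/125.
  c_2 = 3/(5)^4 = 3/625.
The series is valid for |w/d| < 1, i.e. |z − z₀| < |d|.
Radius of convergence: R = |2 − z₀| = |5| = 5 (distance from z₀ to the singularity z = 2).

c_0 = 1/25, c_1 = 2/125, c_2 = 3/625; R = 5.


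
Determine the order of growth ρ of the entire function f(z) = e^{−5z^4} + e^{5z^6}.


Each summand is entire of order 4 and 6 respectively (as in the single-exponential case). The order of a sum is at most the max of the orders, so ρ ≤ 6. For the lower bound: on |z|=r choose arg z so that 5z^6 is real positive; then |e^{5z^6}| = e^{5r^6} while |e^{-5z^4}| ≤ e^{5r^4} = o(e^{5r^6}). So |f| ≥ e^{5r^6}(1 − o(1)) and ρ ≥ 6. Hence ρ = max(4, 6) = 6.
Therefore ρ = 6.

Order ρ = 6.


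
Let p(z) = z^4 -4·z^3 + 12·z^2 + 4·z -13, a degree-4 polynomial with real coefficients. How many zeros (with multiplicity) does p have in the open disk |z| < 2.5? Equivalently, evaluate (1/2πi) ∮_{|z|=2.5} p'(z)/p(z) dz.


The zeros of p are: 1, (2 + 3i), (2 - 3i), -1.
Their magnitudes are: 1, 3.606, 3.606, 1.
Zeros with |z| < R = 2.5: 1, -1.
Count = 2.
By the argument principle, (1/2πi) ∮_{|z|=R} p'(z)/p(z) dz equals exactly this count.

Number of zeros inside |z| < 2.5: 2.


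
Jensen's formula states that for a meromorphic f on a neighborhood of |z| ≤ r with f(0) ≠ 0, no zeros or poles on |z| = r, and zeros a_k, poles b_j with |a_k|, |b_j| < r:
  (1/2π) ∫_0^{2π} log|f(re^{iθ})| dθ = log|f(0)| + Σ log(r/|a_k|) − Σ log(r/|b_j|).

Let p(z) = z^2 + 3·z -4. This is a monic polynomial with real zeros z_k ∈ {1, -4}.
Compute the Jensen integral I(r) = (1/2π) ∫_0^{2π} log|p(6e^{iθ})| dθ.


Zeros: -4, 1; r = 6.
Inside |z| < r: -4, 1. Outside (|z| ≥ r): ∅.
p(0) = -4, so log|p(0)| = log(4) = 1.3863.
Apply Jensen: I(r) = log|p(0)| + Σ_k log(r/|z_k|), summed over zeros inside |z| < r.
  log(r/|z_k|) for z_k = 1: log(6/1) = 1.7918
  log(r/|z_k|) for z_k = -4: log(6/4) = 0.4055
Sum over inside zeros: 2.1972.
I(r) = log|p(0)| + (inside sum) = 1.3863 + 2.1972 = 3.5835.
Closed form (all zeros inside, monic): I(r) = n·log(r) = 2·log(6) = 3.5835. ✓

I(r) ≈ 3.5835.


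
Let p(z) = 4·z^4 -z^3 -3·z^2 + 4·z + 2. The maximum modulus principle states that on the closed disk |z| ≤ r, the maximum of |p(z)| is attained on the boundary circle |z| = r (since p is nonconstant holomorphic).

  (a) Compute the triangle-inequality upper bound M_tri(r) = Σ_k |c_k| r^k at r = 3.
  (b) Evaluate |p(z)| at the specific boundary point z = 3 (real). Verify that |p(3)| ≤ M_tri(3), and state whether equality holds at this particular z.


Coefficients: c_0 = 2, c_1 = 4, c_2 = -3, c_3 = -1, c_4 = 4. Radius r = 3.
Part (a). Triangle bound: M_tri(r) = Σ_k |c_k| r^k
  = |2|·3^0 + |4|·3^1 + |-3|·3^2 + |-1|·3^3 + |4|·3^4
  = 2 + 12 + 27 + 27 + 324 = 392.
This bounds M(r) := max_{|z|=r} |p(z)| from above; equality holds iff all terms c_k z^k can be made to align in phase at a single z on |z|=r.
Part (b). At z = 3 (real, on the circle |z| = r):
  p(3) = (2)·3^0 + (4)·3^1 + (-3)·3^2 + (-1)·3^3 + (4)·3^4 = 284.
  |p(3)| = 284.
Check: |p(3)| = 284 ≤ 392 = M_tri(3). ✓ Equality does not hold at z = 3 (the coefficients have mixed signs, so the terms do not all align in phase there).

M_tri(3) = 392; |p(3)| = 284; equality at z=3: no.


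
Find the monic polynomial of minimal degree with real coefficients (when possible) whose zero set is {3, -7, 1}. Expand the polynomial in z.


The polynomial is p(z) = ∏_{α ∈ S} (z − α), where S = {3, -7, 1}.
Expanding the product yields: p(z) = z^3 + 3·z^2 -25·z + 21.
The resulting polynomial has degree 3 and real coefficients as required.

p(z) = z^3 + 3·z^2 -25·z + 21.


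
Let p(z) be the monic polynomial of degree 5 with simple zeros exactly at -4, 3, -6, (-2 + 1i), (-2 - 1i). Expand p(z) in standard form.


The polynomial is p(z) = ∏_{α ∈ S} (z − α), where S = {-4, 3, -6, (-2 + 1i), (-2 - 1i)}.
Expanding the product yields: p(z) = z^5 + 11·z^4 + 27·z^3 -61·z^2 -318·z -360.
Note conjugate pairs combine to real quadratics: (z − (-2+1i))(z − (-2−1i)) = z² + 4z + 5.
The resulting polynomial has degree 5 and real coefficients as required.

p(z) = z^5 + 11·z^4 + 27·z^3 -61·z^2 -318·z -360.


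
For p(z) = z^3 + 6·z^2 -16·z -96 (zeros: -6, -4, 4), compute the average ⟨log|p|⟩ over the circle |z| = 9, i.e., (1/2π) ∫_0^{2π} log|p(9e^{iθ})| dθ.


Zeros: -6, -4, 4; r = 9.
Inside |z| < r: -6, -4, 4. Outside (|z| ≥ r): ∅.
p(0) = -96, so log|p(0)| = log(96) = 4.5643.
Apply Jensen: I(r) = log|p(0)| + Σ_k log(r/|z_k|), summed over zeros inside |z| < r.
  log(r/|z_k|) for z_k = -6: log(9/6) = 0.4055
  log(r/|z_k|) for z_k = -4: log(9/4) = 0.8109
  log(r/|z_k|) for z_k = 4: log(9/4) = 0.8109
Sum over inside zeros: 2.0273.
I(r) = log|p(0)| + (inside sum) = 4.5643 + 2.0273 = 6.5917.
Closed form (all zeros inside, monic): I(r) = n·log(r) = 3·log(9) = 6.5917. ✓

I(r) ≈ 6.5917.


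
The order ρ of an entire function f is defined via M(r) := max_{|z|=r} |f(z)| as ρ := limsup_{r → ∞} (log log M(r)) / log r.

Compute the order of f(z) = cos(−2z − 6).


cos(w) is a linear combination of e^{iw} and e^{−iw} (or e^w, e^{−w} in the hyperbolic case), so |cos(w)| ≤ e^{|w|}. With w = −2z − 6, |w| ≤ 2|z| + 6 = 2r + 6 on |z| = r, giving M(r) ≤ e^{2r + 6}, so ρ ≤ 1. On a suitable ray (z = it for sin/cos; z = t for sinh/cosh, t real → ∞), |cos(−2z − 6)| grows like e^{2|t|}/2, so ρ ≥ 1. Hence ρ = 1.
Therefore ρ = 1.

Order ρ = 1.


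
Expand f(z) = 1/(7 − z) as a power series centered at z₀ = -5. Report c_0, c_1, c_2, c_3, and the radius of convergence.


Let w = z − z₀, so z = z₀ + w.
Then 7 − z = 7 − (z₀ + w) = (7 − z₀) − w = 12 − w.
f(z) = 1/(12 − w) = (1/(12)) · 1/(1 − w/(12)) = Σ_{n≥0} w^n / (12)^(n+1).
So c_n = 1/(12)^(n+1):
  c_0 = 1/(12)^1 = 1/12.
  c_1 = 1/(12)^2 = 1/144.
  c_2 = 1/(12)^3 = 1/1728.
  c_3 = 1/(12)^4 = 1/20736.
The series is valid for |w/d| < 1, i.e. |z − z₀| < |d|.
Radius of convergence: R = |7 − z₀| = |12| = 12 (distance from z₀ to the singularity z = 7).

c_0 = 1/12, c_1 = 1/144, c_2 = 1/1728, c_3 = 1/20736; R = 12.


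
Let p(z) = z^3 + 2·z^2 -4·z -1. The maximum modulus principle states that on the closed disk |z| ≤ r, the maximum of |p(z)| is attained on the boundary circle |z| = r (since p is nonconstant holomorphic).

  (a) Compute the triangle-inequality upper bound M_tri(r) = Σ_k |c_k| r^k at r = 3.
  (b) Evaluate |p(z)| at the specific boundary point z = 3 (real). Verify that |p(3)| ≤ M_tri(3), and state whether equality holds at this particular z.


Coefficients: c_0 = -1, c_1 = -4, c_2 = 2, c_3 = 1. Radius r = 3.
Part (a). Triangle bound: M_tri(r) = Σ_k |c_k| r^k
  = |-1|·3^0 + |-4|·3^1 + |2|·3^2 + |1|·3^3
  = 1 + 12 + 18 + 27 = 58.
This bounds M(r) := max_{|z|=r} |p(z)| from above; equality holds iff all terms c_k z^k can be made to align in phase at a single z on |z|=r.
Part (b). At z = 3 (real, on the circle |z| = r):
  p(3) = (-1)·3^0 + (-4)·3^1 + (2)·3^2 + (1)·3^3 = 32.
  |p(3)| = 32.
Check: |p(3)| = 32 ≤ 58 = M_tri(3). ✓ Equality does not hold at z = 3 (the coefficients have mixed signs, so the terms do not all align in phase there).

M_tri(3) = 58; |p(3)| = 32; equality at z=3: no.


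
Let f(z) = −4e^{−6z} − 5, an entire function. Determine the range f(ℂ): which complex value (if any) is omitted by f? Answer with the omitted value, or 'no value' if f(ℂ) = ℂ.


Little Picard bounds the complement of f(ℂ) to at most one point.
e^{−6z} is never zero on ℂ, so -4·e^{−6z} takes every value in ℂ ∖ {0}. Adding -5 shifts the range to ℂ ∖ {-5}. Thus f omits exactly the value -5.

Omitted value: -5.


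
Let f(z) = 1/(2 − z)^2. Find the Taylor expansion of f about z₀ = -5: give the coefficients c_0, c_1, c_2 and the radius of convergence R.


Let w = z − z₀, so z = z₀ + w.
Then 2 − z = 2 − (z₀ + w) = (2 − z₀) − w = 7 − w.
f(z) = 1/(7 − w)^2 = (1/(7)^2) · (1 − w/(7))^{−2}.
By the binomial series (1−u)^{−2} = Σ_{n≥0} C(n+1, 1) u^n for |u|<1, with u = w/(7):
  c_n = C(n+1, 1) / (7)^(n+2).
  c_0 = 1/(7)^2 = 1/49.
  c_1 = 2/(7)^3 = 2/343.
  c_2 = 3/(7)^4 = 3/2401.
The series is valid for |w/d| < 1, i.e. |z − z₀| < |d|.
Radius of convergence: R = |2 − z₀| = |7| = 7 (distance from z₀ to the singularity z = 2).

c_0 = 1/49, c_1 = 2/343, c_2 = 3/2401; R = 7.


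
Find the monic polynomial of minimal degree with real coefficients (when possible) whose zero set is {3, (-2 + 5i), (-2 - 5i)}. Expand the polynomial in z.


The polynomial is p(z) = ∏_{α ∈ S} (z − α), where S = {3, (-2 + 5i), (-2 - 5i)}.
Expanding the product yields: p(z) = z^3 + z^2 + 17·z -87.
Note conjugate pairs combine to real quadratics: (z − (-2+5i))(z − (-2−5i)) = z² + 4z + 29.
The resulting polynomial has degree 3 and real coefficients as required.

p(z) = z^3 + z^2 + 17·z -87.


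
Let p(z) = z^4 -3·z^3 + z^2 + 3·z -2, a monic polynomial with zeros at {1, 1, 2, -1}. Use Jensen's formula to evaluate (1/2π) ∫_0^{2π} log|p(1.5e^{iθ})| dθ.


Zeros: -1, 1, 1, 2; r = 1.5.
Inside |z| < r: -1, 1, 1. Outside (|z| ≥ r): 2.
p(0) = -2, so log|p(0)| = log(2) = 0.6931.
Apply Jensen: I(r) = log|p(0)| + Σ_k log(r/|z_k|), summed over zeros inside |z| < r.
  log(r/|z_k|) for z_k = 1: log(1.5/1) = 0.4055
  log(r/|z_k|) for z_k = 1: log(1.5/1) = 0.4055
  log(r/|z_k|) for z_k = -1: log(1.5/1) = 0.4055
  Outside zeros (2) contribute nothing to the Jensen sum.
Sum over inside zeros: 1.2164.
I(r) = log|p(0)| + (inside sum) = 0.6931 + 1.2164 = 1.9095.
Note: since some zeros are outside |z| ≤ r, the simplified n·log(r) form does NOT apply — only the inside zeros contribute.

I(r) ≈ 1.9095.


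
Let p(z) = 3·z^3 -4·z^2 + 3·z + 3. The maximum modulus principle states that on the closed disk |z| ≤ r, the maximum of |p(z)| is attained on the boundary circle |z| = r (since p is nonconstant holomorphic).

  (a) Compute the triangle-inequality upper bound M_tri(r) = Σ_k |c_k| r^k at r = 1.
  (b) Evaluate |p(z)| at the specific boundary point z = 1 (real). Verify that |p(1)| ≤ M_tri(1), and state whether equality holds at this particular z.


Coefficients: c_0 = 3, c_1 = 3, c_2 = -4, c_3 = 3. Radius r = 1.
Part (a). Triangle bound: M_tri(r) = Σ_k |c_k| r^k
  = |3|·1^0 + |3|·1^1 + |-4|·1^2 + |3|·1^3
  = 3 + 3 + 4 + 3 = 13.
This bounds M(r) := max_{|z|=r} |p(z)| from above; equality holds iff all terms c_k z^k can be made to align in phase at a single z on |z|=r.
Part (b). At z = 1 (real, on the circle |z| = r):
  p(1) = (3)·1^0 + (3)·1^1 + (-4)·1^2 + (3)·1^3 = 5.
  |p(1)| = 5.
Check: |p(1)| = 5 ≤ 13 = M_tri(1). ✓ Equality does not hold at z = 1 (the coefficients have mixed signs, so the terms do not all align in phase there).

M_tri(1) = 13; |p(1)| = 5; equality at z=1: no.


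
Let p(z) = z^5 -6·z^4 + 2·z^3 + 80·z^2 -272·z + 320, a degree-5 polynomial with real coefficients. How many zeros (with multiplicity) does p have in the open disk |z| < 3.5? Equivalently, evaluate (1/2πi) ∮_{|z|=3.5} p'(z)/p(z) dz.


The zeros of p are: (2 + 2i), (2 - 2i), -4, (3 + 1i), (3 - 1i).
Their magnitudes are: 2.828, 2.828, 4, 3.162, 3.162.
Zeros with |z| < R = 3.5: (2 + 2i), (2 - 2i), (3 + 1i), (3 - 1i).
Count = 4.
By the argument principle, (1/2πi) ∮_{|z|=R} p'(z)/p(z) dz equals exactly this count.

Number of zeros inside |z| < 3.5: 4.
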